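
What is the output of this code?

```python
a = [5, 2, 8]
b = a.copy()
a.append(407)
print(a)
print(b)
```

Key concept: list.copy() creates independent copy.
Step by step:
`a = [5, 2, 8]` → a = [5, 2, 8]
`b = a.copy()` → b = [5, 2, 8]
`a.append(407)` → a = [5, 2, 8, 407]
`print(a)` → prints [5, 2, 8, 407]
`print(b)` → prints [5, 2, 8]

Answer:
[5, 2, 8, 407]
[5, 2, 8]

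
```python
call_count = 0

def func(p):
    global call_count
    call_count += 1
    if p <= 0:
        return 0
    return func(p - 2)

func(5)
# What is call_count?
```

Linear recursion stepping by 2: 4 calls from p=5 down to ≤0.

Answer: 4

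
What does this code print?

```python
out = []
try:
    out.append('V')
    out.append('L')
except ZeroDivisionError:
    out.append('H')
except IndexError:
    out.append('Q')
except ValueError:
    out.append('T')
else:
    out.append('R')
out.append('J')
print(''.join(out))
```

Execution trace: 'V' (try body) → 'L' (try body, no exception) → 'R' (else) → 'J' (after the try/except). Output: VLRJ

Answer: VLRJ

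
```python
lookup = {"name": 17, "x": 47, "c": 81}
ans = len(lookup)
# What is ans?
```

Trace:
`lookup = {"name": 17, "x": 47, "c": 81}` → lookup = {'name': 17, 'x': 47, 'c': 81}
`ans = len(lookup)` → ans = 3
So ans = 3

Answer: 3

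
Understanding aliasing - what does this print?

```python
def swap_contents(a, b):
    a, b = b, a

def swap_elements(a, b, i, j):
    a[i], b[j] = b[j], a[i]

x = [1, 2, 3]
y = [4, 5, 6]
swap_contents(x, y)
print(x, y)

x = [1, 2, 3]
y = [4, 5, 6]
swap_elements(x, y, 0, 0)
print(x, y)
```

Key concept: parameter rebinding vs mutation.
Step by step:
`x = [1, 2, 3]` → x = [1, 2, 3]
`y = [4, 5, 6]` → y = [4, 5, 6]
`swap_contents(x, y)` → no visible change to tracked variables
`print(x, y)` → prints [1, 2, 3] [4, 5, 6]
`x = [1, 2, 3]` → x = [1, 2, 3]
`y = [4, 5, 6]` → y = [4, 5, 6]
`swap_elements(x, y, 0, 0)` → x = [4, 2, 3]; y = [1, 5, 6]
`print(x, y)` → prints [4, 2, 3] [1, 5, 6]

Answer:
[1, 2, 3] [4, 5, 6]
[4, 2, 3] [1, 5, 6]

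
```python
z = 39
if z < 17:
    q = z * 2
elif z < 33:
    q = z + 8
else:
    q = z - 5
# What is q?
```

Trace:
`z = 39` → z = 39
`if z < 17: ...` → z < 17 is False, z < 33 is False, take else branch → q = 34
So q = 34

Answer: 34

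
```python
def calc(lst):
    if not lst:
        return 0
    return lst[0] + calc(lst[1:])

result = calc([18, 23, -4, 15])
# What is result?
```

18 + 23 + (-4) + 15 + 0 = 52

Answer: 52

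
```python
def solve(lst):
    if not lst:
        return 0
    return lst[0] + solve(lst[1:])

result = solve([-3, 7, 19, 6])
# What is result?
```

(-3) + 7 + 19 + 6 + 0 = 29

Answer: 29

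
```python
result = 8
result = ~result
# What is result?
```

Trace:
`result = 8` → result = 8
`result = ~result` → result = -9
So result = -9

Answer: -9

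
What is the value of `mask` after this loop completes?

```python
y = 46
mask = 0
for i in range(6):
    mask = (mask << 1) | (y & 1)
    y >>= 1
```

Reverse lowest 6 bits of 46
`mask` takes the values: 0 → 1 → 3 → 7 → 14 → 29

Answer: 29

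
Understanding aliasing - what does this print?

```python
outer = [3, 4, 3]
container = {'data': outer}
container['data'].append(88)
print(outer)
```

Key concept: dict holds reference to list.
Step by step:
`outer = [3, 4, 3]` → outer = [3, 4, 3]
`container = {'data': outer}` → container = {'data': [3, 4, 3]}
`container['data'].append(88)` → outer = [3, 4, 3, 88]; container = {'data': [3, 4, 3, 88]}
`print(outer)` → prints [3, 4, 3, 88]

Answer: [3, 4, 3, 88]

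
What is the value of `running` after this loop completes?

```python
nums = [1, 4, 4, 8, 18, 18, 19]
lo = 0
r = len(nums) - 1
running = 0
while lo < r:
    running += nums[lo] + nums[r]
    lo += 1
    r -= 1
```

Sum of pairs from ends
`running` takes the values: 0 → 20 → 42 → 64

Answer: 64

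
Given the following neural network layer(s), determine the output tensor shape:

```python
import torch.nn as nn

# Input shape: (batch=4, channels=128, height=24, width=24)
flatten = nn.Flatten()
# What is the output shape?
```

Input: (4, 128, 24, 24) -> Output: (4, 73728)

Answer: (4, 73728)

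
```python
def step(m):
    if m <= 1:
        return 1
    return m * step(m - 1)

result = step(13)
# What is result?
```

step(13) = 13 * 12 * 11 * 10 * 9 * 8 * 7 * 6 * 5 * 4 * 3 * 2 * 1 = 6227020800

Answer: 6227020800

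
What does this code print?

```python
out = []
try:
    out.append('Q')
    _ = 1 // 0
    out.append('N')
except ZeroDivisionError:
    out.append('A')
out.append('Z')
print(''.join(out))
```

Execution trace: 'Q' (try body) → 'A' (except ZeroDivisionError) → 'Z' (after the try/except). Output: QAZ

Answer: QAZ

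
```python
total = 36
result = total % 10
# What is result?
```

Trace:
`total = 36` → total = 36
`result = total % 10` → result = 6
So result = 6

Answer: 6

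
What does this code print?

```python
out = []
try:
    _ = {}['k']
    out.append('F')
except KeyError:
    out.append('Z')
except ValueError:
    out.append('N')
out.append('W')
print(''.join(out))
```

Execution trace: 'Z' (except KeyError) → 'W' (after the try/except). Output: ZW

Answer: ZW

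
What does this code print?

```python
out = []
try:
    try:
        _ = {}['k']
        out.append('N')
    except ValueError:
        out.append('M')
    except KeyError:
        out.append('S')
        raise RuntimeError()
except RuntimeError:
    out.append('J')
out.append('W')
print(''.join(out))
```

Execution trace: 'S' (inner except KeyError) → 'J' (outer except RuntimeError) → 'W' (after the try/except). Output: SJW

Answer: SJW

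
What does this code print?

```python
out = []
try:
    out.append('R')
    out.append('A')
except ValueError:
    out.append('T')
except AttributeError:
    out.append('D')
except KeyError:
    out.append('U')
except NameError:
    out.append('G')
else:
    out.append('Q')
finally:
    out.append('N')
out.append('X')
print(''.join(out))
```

Execution trace: 'R' (try body) → 'A' (try body, no exception) → 'Q' (else) → 'N' (finally) → 'X' (after the try/except). Output: RAQNX

Answer: RAQNX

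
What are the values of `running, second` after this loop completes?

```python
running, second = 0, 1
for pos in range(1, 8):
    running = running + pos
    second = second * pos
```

Sum and factorial of 1 to 7
`running, second` takes the values: (0, 1) → (1, 1) → (3, 1) → (3, 2) → (6, 2) → (6, 6) → (10, 6) → (10, 24) → (15, 24) → (15, 120) → (21, 120) → (21, 720) → (28, 720) → (28, 5040)

Answer: 28, 5040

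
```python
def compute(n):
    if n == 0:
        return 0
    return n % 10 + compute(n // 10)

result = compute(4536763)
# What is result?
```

Sum of digits of 4536763: 3 + 6 + 7 + 6 + 3 + 5 + 4 = 34

Answer: 34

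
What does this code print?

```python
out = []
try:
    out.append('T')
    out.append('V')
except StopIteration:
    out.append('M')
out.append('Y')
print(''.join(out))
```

Execution trace: 'T' (try body) → 'V' (try body, no exception) → 'Y' (after the try/except). Output: TVY

Answer: TVY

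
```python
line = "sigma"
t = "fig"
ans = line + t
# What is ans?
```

Trace:
`line = "sigma"` → line = 'sigma'
`t = "fig"` → t = 'fig'
`ans = line + t` → ans = 'sigmafig'
So ans = 'sigmafig'

Answer: 'sigmafig'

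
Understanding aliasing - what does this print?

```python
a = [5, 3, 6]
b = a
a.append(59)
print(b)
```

Key concept: basic list aliasing.
Step by step:
`a = [5, 3, 6]` → a = [5, 3, 6]
`b = a` → b = [5, 3, 6] (same object as a)
`a.append(59)` → a = [5, 3, 6, 59] (same object as b); b = [5, 3, 6, 59] (same object as a)
`print(b)` → prints [5, 3, 6, 59]

Answer: [5, 3, 6, 59]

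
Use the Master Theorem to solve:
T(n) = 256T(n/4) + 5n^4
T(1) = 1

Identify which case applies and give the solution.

a=256, b=4, f(n)=5n^4. log_4(256) = 4. Since c=4 = 4, Case 2 applies: T(n) = Θ(n^log_b(a) · log n) = O(n^4 log n).

Answer: O(n^4 log n) - Case 2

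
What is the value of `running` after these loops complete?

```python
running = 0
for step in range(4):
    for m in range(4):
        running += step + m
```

Sum of all step+m for step,m in 4x4
`running` takes the values: 0 → 1 → 3 → 6 → 7 → 9 → 12 → 16 → 18 → 21 → 25 → 30 → 33 → 37 → 42 → 48

Answer: 48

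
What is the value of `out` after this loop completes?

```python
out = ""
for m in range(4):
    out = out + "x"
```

Repeat 'x' 4 times
`out` takes the values: "" → "x" → "xx" → "xxx" → "xxxx"

Answer: "xxxx"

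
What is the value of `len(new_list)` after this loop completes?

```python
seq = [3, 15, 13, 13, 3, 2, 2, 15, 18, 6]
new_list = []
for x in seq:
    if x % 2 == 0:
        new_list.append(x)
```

Count even numbers in [3, 15, 13, 13, 3, 2, 2, 15, 18, 6]
`new_list` takes the values: [] → [2] → [2, 2] → [2, 2, 18] → [2, 2, 18, 6]
So `len(new_list)` = 4

Answer: 4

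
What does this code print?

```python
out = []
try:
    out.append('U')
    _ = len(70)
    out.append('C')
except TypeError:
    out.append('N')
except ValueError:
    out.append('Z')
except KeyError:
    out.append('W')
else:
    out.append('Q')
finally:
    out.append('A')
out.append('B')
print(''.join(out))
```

Execution trace: 'U' (try body) → 'N' (except TypeError) → 'A' (finally) → 'B' (after the try/except). Output: UNAB

Answer: UNAB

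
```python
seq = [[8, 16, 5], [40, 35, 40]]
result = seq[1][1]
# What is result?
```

Trace:
`seq = [[8, 16, 5], [40, 35, 40]]` → seq = [[8, 16, 5], [40, 35, 40]]
`result = seq[1][1]` → result = 35
So result = 35

Answer: 35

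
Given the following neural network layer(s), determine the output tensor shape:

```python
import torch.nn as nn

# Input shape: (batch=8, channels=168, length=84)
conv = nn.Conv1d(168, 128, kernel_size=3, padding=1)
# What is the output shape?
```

Input: (8, 168, 84) -> Output: (8, 128, 84)

Answer: (8, 128, 84)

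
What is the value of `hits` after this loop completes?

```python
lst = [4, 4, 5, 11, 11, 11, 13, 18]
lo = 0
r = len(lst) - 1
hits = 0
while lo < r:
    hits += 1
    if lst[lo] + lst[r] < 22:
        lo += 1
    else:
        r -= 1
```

Steps to find pair summing to 22
`hits` takes the values: 0 → 1 → 2 → 3 → 4 → 5 → 6 → 7

Answer: 7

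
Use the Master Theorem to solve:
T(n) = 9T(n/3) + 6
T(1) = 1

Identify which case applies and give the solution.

a=9, b=3, f(n)=6. log_3(9) = 2. Since c=0 < 2, Case 1 applies: T(n) = Θ(n^log_b(a)) = O(n^2).

Answer: O(n^2) - Case 1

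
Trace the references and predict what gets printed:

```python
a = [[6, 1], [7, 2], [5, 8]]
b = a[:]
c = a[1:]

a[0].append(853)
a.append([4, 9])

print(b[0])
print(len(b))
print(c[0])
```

Key concept: slice with nested mutation.
Step by step:
`a = [[6, 1], [7, 2], [5, 8]]` → a = [[6, 1], [7, 2], [5, 8]]
`b = a[:]` → b = [[6, 1], [7, 2], [5, 8]]
`c = a[1:]` → c = [[7, 2], [5, 8]]
`a[0].append(853)` → a = [[6, 1, 853], [7, 2], [5, 8]]; b = [[6, 1, 853], [7, 2], [5, 8]]
`a.append([4, 9])` → a = [[6, 1, 853], [7, 2], [5, 8], [4, 9]]
`print(b[0])` → prints [6, 1, 853]
`print(len(b))` → prints 3
`print(c[0])` → prints [7, 2]

Answer:
[6, 1, 853]
3
[7, 2]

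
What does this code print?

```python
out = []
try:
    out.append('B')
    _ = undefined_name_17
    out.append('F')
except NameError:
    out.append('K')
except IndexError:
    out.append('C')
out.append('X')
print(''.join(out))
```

Execution trace: 'B' (try body) → 'K' (except NameError) → 'X' (after the try/except). Output: BKX

Answer: BKX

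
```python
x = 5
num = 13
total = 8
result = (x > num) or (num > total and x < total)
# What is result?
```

Trace:
`x = 5` → x = 5
`num = 13` → num = 13
`total = 8` → total = 8
`result = (x > num) or (num > total and x < total)` → result = True
So result = True

Answer: True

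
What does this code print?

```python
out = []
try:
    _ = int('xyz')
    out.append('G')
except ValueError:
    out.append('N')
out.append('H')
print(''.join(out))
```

Execution trace: 'N' (except ValueError) → 'H' (after the try/except). Output: NH

Answer: NH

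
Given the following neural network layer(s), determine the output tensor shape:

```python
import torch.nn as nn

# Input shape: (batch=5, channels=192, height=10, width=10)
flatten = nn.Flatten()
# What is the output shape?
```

Input: (5, 192, 10, 10) -> Output: (5, 19200)

Answer: (5, 19200)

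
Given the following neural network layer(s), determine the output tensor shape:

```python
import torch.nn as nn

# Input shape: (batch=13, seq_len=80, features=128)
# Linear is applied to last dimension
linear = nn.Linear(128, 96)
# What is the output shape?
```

Input: (13, 80, 128) -> Output: (13, 80, 96)

Answer: (13, 80, 96)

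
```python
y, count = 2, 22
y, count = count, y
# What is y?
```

Trace:
`y, count = 2, 22` → y = 2; count = 22
`y, count = count, y` → y = 22; count = 2
So y = 22

Answer: 22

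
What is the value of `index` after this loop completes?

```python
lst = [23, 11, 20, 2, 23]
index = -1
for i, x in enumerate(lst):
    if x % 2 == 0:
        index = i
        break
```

First even number index in [23, 11, 20, 2, 23]
`index` takes the values: -1 → 2

Answer: 2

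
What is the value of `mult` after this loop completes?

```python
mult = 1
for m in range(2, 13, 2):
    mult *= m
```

Product of even numbers 2 to 12
`mult` takes the values: 1 → 2 → 8 → 48 → 384 → 3840 → 46080

Answer: 46080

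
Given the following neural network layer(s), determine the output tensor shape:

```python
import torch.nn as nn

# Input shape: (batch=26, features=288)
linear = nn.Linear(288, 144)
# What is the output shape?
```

Input: (26, 288) -> Output: (26, 144)

Answer: (26, 144)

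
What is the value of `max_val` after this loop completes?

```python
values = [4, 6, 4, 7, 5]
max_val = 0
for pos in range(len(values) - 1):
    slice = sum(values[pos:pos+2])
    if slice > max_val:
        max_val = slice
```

Max sum of 2-element window in [4, 6, 4, 7, 5]
`max_val` takes the values: 0 → 10 → 11 → 12

Answer: 12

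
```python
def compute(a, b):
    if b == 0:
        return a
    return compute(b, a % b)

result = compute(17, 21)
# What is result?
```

compute(17, 21) -> compute(21, 17) -> compute(17, 4) -> compute(4, 1) -> compute(1, 0) -> 1

Answer: 1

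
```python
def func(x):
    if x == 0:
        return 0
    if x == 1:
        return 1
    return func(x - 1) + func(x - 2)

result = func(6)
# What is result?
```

Build up from base cases: func(0)=0, func(1)=1, func(2)=1, func(3)=2, func(4)=3, func(5)=5, func(6)=8

Answer: 8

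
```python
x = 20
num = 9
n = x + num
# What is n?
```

Trace:
`x = 20` → x = 20
`num = 9` → num = 9
`n = x + num` → n = 29
So n = 29

Answer: 29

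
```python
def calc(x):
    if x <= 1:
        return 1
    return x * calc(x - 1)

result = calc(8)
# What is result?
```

calc(8) = 8 * 7 * 6 * 5 * 4 * 3 * 2 * 1 = 40320

Answer: 40320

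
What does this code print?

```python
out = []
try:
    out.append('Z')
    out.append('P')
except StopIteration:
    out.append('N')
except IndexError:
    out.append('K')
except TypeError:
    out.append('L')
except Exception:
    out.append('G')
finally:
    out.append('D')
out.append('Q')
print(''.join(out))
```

Execution trace: 'Z' (try body) → 'P' (try body, no exception) → 'D' (finally) → 'Q' (after the try/except). Output: ZPDQ

Answer: ZPDQ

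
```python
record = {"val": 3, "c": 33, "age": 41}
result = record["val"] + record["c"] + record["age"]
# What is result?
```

Trace:
`record = {"val": 3, "c": 33, "age": 41}` → record = {'val': 3, 'c': 33, 'age': 41}
`result = record["val"] + record["c"] + record["age"]` → result = 77
So result = 77

Answer: 77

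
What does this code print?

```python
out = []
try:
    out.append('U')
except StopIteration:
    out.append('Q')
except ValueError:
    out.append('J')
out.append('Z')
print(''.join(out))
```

Execution trace: 'U' (try body, no exception) → 'Z' (after the try/except). Output: UZ

Answer: UZ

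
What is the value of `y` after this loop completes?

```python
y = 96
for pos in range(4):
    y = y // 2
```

Halve 4 times: 96 // 2^4 = 6
`y` takes the values: 96 → 48 → 24 → 12 → 6

Answer: 6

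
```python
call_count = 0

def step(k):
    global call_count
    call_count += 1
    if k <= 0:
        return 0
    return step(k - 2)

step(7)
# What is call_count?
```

Linear recursion stepping by 2: 5 calls from k=7 down to ≤0.

Answer: 5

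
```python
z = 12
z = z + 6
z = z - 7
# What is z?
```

Trace:
`z = 12` → z = 12
`z = z + 6` → z = 18
`z = z - 7` → z = 11
So z = 11

Answer: 11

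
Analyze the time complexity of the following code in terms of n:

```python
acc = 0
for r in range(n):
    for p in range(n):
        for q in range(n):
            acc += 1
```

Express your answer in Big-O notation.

Each loop level contributes: n × n × n. Multiplying the contributions gives O(n^3).

Answer: O(n^3)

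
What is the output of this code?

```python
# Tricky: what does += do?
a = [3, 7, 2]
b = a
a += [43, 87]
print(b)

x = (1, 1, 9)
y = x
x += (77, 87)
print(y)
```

Key concept: += behavior differs for mutable vs immutable.
Step by step:
`a = [3, 7, 2]` → a = [3, 7, 2]
`b = a` → b = [3, 7, 2] (same object as a)
`a += [43, 87]` → a = [3, 7, 2, 43, 87] (same object as b); b = [3, 7, 2, 43, 87] (same object as a)
`print(b)` → prints [3, 7, 2, 43, 87]
`x = (1, 1, 9)` → x = (1, 1, 9)
`y = x` → y = (1, 1, 9)
`x += (77, 87)` → x = (1, 1, 9, 77, 87)
`print(y)` → prints (1, 1, 9)

Answer:
[3, 7, 2, 43, 87]
(1, 1, 9)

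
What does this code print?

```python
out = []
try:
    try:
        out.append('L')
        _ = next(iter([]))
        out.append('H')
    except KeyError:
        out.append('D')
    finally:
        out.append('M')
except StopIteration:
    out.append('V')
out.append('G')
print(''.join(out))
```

Execution trace: 'L' (inner try body) → 'M' (inner finally) → 'V' (outer except StopIteration) → 'G' (after the try/except). Output: LMVG

Answer: LMVG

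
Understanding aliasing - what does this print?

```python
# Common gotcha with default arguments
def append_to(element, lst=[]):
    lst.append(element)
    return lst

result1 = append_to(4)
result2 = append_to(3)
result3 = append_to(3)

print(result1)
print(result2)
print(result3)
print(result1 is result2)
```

Key concept: mutable default argument gotcha.
Step by step:
`result1 = append_to(4)` → result1 = [4]
`result2 = append_to(3)` → result1 = [4, 3] (same object as result2); result2 = [4, 3] (same object as result1)
`result3 = append_to(3)` → result1 = [4, 3, 3] (same object as result2, result3); result2 = [4, 3, 3] (same object as result1, result3); result3 = [4, 3, 3] (same object as result1, result2)
`print(result1)` → prints [4, 3, 3]
`print(result2)` → prints [4, 3, 3]
`print(result3)` → prints [4, 3, 3]
`print(result1 is result2)` → prints True

Answer:
[4, 3, 3]
[4, 3, 3]
[4, 3, 3]
True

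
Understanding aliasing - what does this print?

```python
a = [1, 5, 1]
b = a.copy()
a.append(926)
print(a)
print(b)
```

Key concept: list.copy() creates independent copy.
Step by step:
`a = [1, 5, 1]` → a = [1, 5, 1]
`b = a.copy()` → b = [1, 5, 1]
`a.append(926)` → a = [1, 5, 1, 926]
`print(a)` → prints [1, 5, 1, 926]
`print(b)` → prints [1, 5, 1]

Answer:
[1, 5, 1, 926]
[1, 5, 1]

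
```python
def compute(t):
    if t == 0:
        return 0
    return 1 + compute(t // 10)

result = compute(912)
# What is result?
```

Count of digits of 912: 3

Answer: 3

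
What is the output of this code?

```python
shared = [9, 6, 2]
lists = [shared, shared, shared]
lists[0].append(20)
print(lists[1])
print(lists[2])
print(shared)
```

Key concept: list of same reference.
Step by step:
`shared = [9, 6, 2]` → shared = [9, 6, 2]
`lists = [shared, shared, shared]` → lists = [[9, 6, 2], [9, 6, 2], [9, 6, 2]]
`lists[0].append(20)` → shared = [9, 6, 2, 20]; lists = [[9, 6, 2, 20], [9, 6, 2, 20], [9, 6, 2, 20]]
`print(lists[1])` → prints [9, 6, 2, 20]
`print(lists[2])` → prints [9, 6, 2, 20]
`print(shared)` → prints [9, 6, 2, 20]

Answer:
[9, 6, 2, 20]
[9, 6, 2, 20]
[9, 6, 2, 20]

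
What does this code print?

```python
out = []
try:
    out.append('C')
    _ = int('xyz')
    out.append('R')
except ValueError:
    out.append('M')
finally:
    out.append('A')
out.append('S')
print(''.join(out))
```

Execution trace: 'C' (try body) → 'M' (except ValueError) → 'A' (finally) → 'S' (after the try/except). Output: CMAS

Answer: CMAS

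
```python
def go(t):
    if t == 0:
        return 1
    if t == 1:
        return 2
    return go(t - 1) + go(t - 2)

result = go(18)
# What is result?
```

Build up from base cases: go(0)=1, go(1)=2, go(2)=3, go(3)=5, go(4)=8, go(5)=13, go(6)=21, ..., go(18)=6765

Answer: 6765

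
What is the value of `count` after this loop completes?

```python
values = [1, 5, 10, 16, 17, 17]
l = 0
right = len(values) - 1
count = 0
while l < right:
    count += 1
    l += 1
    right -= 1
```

Iterations until pointers meet (list length 6)
`count` takes the values: 0 → 1 → 2 → 3

Answer: 3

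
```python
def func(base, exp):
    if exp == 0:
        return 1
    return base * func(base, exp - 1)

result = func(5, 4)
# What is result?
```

func(5, 4) = 5 * 5 * 5 * 5 = 625

Answer: 625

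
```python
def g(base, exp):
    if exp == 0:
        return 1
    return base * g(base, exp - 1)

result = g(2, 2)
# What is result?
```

g(2, 2) = 2 * 2 = 4

Answer: 4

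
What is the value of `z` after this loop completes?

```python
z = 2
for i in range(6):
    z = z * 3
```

Multiply by 3, 6 times: 2 * 3^6 = 1458
`z` takes the values: 2 → 6 → 18 → 54 → 162 → 486 → 1458

Answer: 1458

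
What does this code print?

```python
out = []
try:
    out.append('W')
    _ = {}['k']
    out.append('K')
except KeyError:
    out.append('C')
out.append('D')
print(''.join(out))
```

Execution trace: 'W' (try body) → 'C' (except KeyError) → 'D' (after the try/except). Output: WCD

Answer: WCD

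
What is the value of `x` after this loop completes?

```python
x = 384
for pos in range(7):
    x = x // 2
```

Halve 7 times: 384 // 2^7 = 3
`x` takes the values: 384 → 192 → 96 → 48 → 24 → 12 → 6 → 3

Answer: 3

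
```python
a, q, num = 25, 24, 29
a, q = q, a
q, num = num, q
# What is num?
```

Trace:
`a, q, num = 25, 24, 29` → a = 25; q = 24; num = 29
`a, q = q, a` → a = 24; q = 25
`q, num = num, q` → q = 29; num = 25
So num = 25

Answer: 25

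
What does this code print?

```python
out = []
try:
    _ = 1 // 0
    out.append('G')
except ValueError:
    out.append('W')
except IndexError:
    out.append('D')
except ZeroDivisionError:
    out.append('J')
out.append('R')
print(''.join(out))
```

Execution trace: 'J' (except ZeroDivisionError) → 'R' (after the try/except). Output: JR

Answer: JR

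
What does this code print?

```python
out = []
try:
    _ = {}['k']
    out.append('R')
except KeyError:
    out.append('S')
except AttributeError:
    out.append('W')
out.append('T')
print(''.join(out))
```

Execution trace: 'S' (except KeyError) → 'T' (after the try/except). Output: ST

Answer: ST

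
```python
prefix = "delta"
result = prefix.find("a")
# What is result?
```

Trace:
`prefix = "delta"` → prefix = 'delta'
`result = prefix.find("a")` → result = 4
So result = 4

Answer: 4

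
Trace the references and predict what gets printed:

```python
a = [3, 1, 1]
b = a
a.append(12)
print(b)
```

Key concept: basic list aliasing.
Step by step:
`a = [3, 1, 1]` → a = [3, 1, 1]
`b = a` → b = [3, 1, 1] (same object as a)
`a.append(12)` → a = [3, 1, 1, 12] (same object as b); b = [3, 1, 1, 12] (same object as a)
`print(b)` → prints [3, 1, 1, 12]

Answer: [3, 1, 1, 12]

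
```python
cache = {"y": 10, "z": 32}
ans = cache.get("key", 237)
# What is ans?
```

Trace:
`cache = {"y": 10, "z": 32}` → cache = {'y': 10, 'z': 32}
`ans = cache.get("key", 237)` → ans = 237
So ans = 237

Answer: 237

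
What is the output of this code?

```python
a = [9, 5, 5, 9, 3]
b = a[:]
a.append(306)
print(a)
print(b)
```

Key concept: slice [:] creates copy.
Step by step:
`a = [9, 5, 5, 9, 3]` → a = [9, 5, 5, 9, 3]
`b = a[:]` → b = [9, 5, 5, 9, 3]
`a.append(306)` → a = [9, 5, 5, 9, 3, 306]
`print(a)` → prints [9, 5, 5, 9, 3, 306]
`print(b)` → prints [9, 5, 5, 9, 3]

Answer:
[9, 5, 5, 9, 3, 306]
[9, 5, 5, 9, 3]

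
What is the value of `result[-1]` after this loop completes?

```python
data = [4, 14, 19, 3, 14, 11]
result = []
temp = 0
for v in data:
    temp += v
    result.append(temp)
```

Cumulative sum ends at 65
`result` takes the values: [] → [4] → [4, 18] → [4, 18, 37] → [4, 18, 37, 40] → [4, 18, 37, 40, 54] → [4, 18, 37, 40, 54, 65]
So `result[-1]` = 65

Answer: 65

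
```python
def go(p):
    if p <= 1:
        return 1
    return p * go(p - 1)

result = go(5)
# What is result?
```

go(5) = 5 * 4 * 3 * 2 * 1 = 120

Answer: 120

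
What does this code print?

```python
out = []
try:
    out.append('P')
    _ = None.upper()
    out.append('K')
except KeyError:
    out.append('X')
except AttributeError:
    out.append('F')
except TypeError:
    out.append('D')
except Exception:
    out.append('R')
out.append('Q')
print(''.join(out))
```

Execution trace: 'P' (try body) → 'F' (except AttributeError) → 'Q' (after the try/except). Output: PFQ

Answer: PFQ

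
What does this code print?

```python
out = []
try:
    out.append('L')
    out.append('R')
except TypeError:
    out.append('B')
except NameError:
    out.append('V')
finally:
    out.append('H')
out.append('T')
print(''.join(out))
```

Execution trace: 'L' (try body) → 'R' (try body, no exception) → 'H' (finally) → 'T' (after the try/except). Output: LRHT

Answer: LRHT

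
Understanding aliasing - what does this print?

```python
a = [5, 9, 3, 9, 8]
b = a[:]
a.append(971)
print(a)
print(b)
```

Key concept: slice [:] creates copy.
Step by step:
`a = [5, 9, 3, 9, 8]` → a = [5, 9, 3, 9, 8]
`b = a[:]` → b = [5, 9, 3, 9, 8]
`a.append(971)` → a = [5, 9, 3, 9, 8, 971]
`print(a)` → prints [5, 9, 3, 9, 8, 971]
`print(b)` → prints [5, 9, 3, 9, 8]

Answer:
[5, 9, 3, 9, 8, 971]
[5, 9, 3, 9, 8]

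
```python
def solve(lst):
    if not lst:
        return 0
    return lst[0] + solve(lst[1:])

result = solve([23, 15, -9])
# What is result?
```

23 + 15 + (-9) + 0 = 29

Answer: 29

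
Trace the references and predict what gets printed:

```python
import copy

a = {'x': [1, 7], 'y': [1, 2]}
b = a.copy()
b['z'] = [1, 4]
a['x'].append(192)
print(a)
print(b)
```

Key concept: shallow copy of dict with mutable values.
Step by step:
`a = {'x': [1, 7], 'y': [1, 2]}` → a = {'x': [1, 7], 'y': [1, 2]}
`b = a.copy()` → b = {'x': [1, 7], 'y': [1, 2]}
`b['z'] = [1, 4]` → b = {'x': [1, 7], 'y': [1, 2], 'z': [1, 4]}
`a['x'].append(192)` → a = {'x': [1, 7, 192], 'y': [1, 2]}; b = {'x': [1, 7, 192], 'y': [1, 2], 'z': [1, 4]}
`print(a)` → prints {'x': [1, 7, 192], 'y': [1, 2]}
`print(b)` → prints {'x': [1, 7, 192], 'y': [1, 2], 'z': [1, 4]}

Answer:
{'x': [1, 7, 192], 'y': [1, 2]}
{'x': [1, 7, 192], 'y': [1, 2], 'z': [1, 4]}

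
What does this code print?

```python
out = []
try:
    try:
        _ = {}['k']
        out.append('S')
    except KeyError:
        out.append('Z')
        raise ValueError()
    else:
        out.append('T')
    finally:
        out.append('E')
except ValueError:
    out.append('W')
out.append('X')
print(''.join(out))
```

Execution trace: 'Z' (inner except KeyError) → 'E' (inner finally) → 'W' (outer except ValueError) → 'X' (after the try/except). Output: ZEWX

Answer: ZEWX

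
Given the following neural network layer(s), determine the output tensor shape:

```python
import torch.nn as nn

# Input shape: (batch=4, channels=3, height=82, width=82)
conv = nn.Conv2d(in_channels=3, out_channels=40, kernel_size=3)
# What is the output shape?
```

Input: (4, 3, 82, 82) -> Output: (4, 40, 80, 80)

Answer: (4, 40, 80, 80)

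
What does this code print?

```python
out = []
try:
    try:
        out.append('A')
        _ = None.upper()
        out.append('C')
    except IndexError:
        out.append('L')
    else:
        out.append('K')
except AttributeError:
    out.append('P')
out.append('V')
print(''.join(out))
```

Execution trace: 'A' (try body) → 'P' (outer except AttributeError) → 'V' (after the try/except). Output: APV

Answer: APV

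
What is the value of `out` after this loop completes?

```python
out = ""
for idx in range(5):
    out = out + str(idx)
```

Concatenate digits 0 to 4
`out` takes the values: "" → "0" → "01" → "012" → "0123" → "01234"

Answer: "01234"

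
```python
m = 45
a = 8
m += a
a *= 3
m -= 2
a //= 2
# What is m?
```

Trace:
`m = 45` → m = 45
`a = 8` → a = 8
`m += a` → m = 53
`a *= 3` → a = 24
`m -= 2` → m = 51
`a //= 2` → a = 12
So m = 51

Answer: 51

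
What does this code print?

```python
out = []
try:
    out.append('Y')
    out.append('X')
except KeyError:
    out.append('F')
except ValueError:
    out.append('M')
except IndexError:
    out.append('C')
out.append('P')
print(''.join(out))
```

Execution trace: 'Y' (try body) → 'X' (try body, no exception) → 'P' (after the try/except). Output: YXP

Answer: YXP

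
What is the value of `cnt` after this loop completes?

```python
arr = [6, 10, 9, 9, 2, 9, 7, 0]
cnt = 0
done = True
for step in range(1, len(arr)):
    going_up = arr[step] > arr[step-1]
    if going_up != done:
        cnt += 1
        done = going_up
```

Count direction changes in [6, 10, 9, 9, 2, 9, 7, 0]
`cnt` takes the values: 0 → 1 → 2 → 3

Answer: 3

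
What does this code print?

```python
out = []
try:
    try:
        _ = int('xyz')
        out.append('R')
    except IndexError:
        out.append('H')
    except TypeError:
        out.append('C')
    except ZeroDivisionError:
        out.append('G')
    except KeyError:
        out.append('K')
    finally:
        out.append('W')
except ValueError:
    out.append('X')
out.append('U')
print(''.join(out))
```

Execution trace: 'W' (finally) → 'X' (outer except ValueError) → 'U' (after the try/except). Output: WXU

Answer: WXU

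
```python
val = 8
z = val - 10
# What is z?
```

Trace:
`val = 8` → val = 8
`z = val - 10` → z = -2
So z = -2

Answer: -2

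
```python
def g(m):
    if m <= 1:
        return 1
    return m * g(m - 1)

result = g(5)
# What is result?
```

g(5) = 5 * 4 * 3 * 2 * 1 = 120

Answer: 120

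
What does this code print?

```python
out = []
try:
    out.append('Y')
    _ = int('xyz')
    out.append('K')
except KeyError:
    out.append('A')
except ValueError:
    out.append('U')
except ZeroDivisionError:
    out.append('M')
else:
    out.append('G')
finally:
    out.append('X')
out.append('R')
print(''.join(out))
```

Execution trace: 'Y' (try body) → 'U' (except ValueError) → 'X' (finally) → 'R' (after the try/except). Output: YUXR

Answer: YUXR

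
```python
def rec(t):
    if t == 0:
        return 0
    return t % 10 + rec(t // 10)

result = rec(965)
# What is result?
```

Sum of digits of 965: 5 + 6 + 9 = 20

Answer: 20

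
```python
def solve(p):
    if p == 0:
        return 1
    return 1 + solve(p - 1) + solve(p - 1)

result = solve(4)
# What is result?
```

solve(p) = 1 + 2·solve(p-1), solve(0)=1. Closed form: (1+1)·2^4 - 1 = 31.

Answer: 31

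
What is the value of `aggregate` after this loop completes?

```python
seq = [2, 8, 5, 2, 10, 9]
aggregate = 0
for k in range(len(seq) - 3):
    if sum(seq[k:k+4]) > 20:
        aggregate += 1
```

Count windows with sum > 20
`aggregate` takes the values: 0 → 1 → 2

Answer: 2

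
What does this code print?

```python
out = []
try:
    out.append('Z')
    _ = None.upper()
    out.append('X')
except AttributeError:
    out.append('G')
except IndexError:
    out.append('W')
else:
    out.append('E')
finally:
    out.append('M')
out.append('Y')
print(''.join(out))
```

Execution trace: 'Z' (try body) → 'G' (except AttributeError) → 'M' (finally) → 'Y' (after the try/except). Output: ZGMY

Answer: ZGMY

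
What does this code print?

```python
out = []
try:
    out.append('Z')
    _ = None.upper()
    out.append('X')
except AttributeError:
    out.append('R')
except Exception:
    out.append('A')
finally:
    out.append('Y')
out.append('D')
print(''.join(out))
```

Execution trace: 'Z' (try body) → 'R' (except AttributeError) → 'Y' (finally) → 'D' (after the try/except). Output: ZRYD

Answer: ZRYD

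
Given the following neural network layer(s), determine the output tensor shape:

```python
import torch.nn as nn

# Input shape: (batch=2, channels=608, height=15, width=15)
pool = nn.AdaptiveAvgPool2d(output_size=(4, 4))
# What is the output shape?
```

Input: (2, 608, 15, 15) -> Output: (2, 608, 4, 4)

Answer: (2, 608, 4, 4)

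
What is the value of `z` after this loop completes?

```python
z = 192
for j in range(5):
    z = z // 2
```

Halve 5 times: 192 // 2^5 = 6
`z` takes the values: 192 → 96 → 48 → 24 → 12 → 6

Answer: 6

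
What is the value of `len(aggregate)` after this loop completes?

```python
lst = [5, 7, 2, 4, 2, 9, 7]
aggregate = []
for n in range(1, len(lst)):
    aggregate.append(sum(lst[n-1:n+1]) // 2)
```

Number of 2-element averages
`aggregate` takes the values: [] → [6] → [6, 4] → [6, 4, 3] → [6, 4, 3, 3] → [6, 4, 3, 3, 5] → [6, 4, 3, 3, 5, 8]
So `len(aggregate)` = 6

Answer: 6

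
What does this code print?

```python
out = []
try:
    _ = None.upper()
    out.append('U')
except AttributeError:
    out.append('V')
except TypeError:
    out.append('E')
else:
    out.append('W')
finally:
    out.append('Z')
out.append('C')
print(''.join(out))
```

Execution trace: 'V' (except AttributeError) → 'Z' (finally) → 'C' (after the try/except). Output: VZC

Answer: VZC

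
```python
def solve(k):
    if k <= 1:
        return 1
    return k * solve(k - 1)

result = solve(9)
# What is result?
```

solve(9) = 9 * 8 * 7 * 6 * 5 * 4 * 3 * 2 * 1 = 362880

Answer: 362880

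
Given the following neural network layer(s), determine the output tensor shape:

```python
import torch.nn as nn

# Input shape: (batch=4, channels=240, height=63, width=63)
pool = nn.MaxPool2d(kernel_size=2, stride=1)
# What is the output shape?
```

Input: (4, 240, 63, 63) -> Output: (4, 240, 62, 62)

Answer: (4, 240, 62, 62)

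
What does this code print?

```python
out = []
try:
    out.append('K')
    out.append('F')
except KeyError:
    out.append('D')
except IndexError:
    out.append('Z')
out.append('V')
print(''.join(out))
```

Execution trace: 'K' (try body) → 'F' (try body, no exception) → 'V' (after the try/except). Output: KFV

Answer: KFV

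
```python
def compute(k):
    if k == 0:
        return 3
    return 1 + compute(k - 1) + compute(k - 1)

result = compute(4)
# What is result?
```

compute(k) = 1 + 2·compute(k-1), compute(0)=3. Closed form: (3+1)·2^4 - 1 = 63.

Answer: 63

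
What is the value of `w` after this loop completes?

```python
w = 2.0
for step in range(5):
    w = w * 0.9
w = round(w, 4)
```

Exponential decay: 2.0 * 0.9^5
`w` takes the values: 2.0 → 1.8 → 1.62 → 1.458 → 1.3122 → 1.18098 → 1.181

Answer: 1.181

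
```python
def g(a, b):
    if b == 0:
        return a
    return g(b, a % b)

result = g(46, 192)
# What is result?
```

g(46, 192) -> g(192, 46) -> g(46, 8) -> g(8, 6) -> g(6, 2) -> g(2, 0) -> 2

Answer: 2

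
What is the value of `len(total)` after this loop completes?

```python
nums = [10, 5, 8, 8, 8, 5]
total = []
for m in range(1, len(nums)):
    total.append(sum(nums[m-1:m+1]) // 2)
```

Number of 2-element averages
`total` takes the values: [] → [7] → [7, 6] → [7, 6, 8] → [7, 6, 8, 8] → [7, 6, 8, 8, 6]
So `len(total)` = 5

Answer: 5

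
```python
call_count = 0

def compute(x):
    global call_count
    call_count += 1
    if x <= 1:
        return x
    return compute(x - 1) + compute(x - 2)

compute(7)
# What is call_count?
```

Calls(x) = 1 + Calls(x-1) + Calls(x-2); Calls(0)=Calls(1)=1. For x=7 this gives 41.

Answer: 41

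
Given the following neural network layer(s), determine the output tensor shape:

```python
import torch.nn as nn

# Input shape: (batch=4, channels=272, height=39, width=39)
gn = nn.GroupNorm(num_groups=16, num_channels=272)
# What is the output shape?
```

Input: (4, 272, 39, 39) -> Output: (4, 272, 39, 39)

Answer: (4, 272, 39, 39)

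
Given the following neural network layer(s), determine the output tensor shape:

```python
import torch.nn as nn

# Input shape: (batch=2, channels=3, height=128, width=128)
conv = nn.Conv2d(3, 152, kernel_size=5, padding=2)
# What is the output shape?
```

Input: (2, 3, 128, 128) -> Output: (2, 152, 128, 128)

Answer: (2, 152, 128, 128)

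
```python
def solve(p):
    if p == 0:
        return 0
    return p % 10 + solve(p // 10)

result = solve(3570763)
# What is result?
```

Sum of digits of 3570763: 3 + 6 + 7 + 0 + 7 + 5 + 3 = 31

Answer: 31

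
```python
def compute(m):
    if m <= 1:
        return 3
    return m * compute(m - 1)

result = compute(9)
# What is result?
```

compute(9) = 9 * 8 * 7 * 6 * 5 * 4 * 3 * 2 * 3 = 1088640

Answer: 1088640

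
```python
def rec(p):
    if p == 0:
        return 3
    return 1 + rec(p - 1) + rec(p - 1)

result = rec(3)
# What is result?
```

rec(p) = 1 + 2·rec(p-1), rec(0)=3. Closed form: (3+1)·2^3 - 1 = 31.

Answer: 31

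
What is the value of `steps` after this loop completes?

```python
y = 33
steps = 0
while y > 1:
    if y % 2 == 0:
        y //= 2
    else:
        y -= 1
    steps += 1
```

Steps to reduce 33 to 1
`steps` takes the values: 0 → 1 → 2 → 3 → 4 → 5 → 6

Answer: 6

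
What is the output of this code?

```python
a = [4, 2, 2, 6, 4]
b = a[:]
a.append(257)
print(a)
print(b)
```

Key concept: slice [:] creates copy.
Step by step:
`a = [4, 2, 2, 6, 4]` → a = [4, 2, 2, 6, 4]
`b = a[:]` → b = [4, 2, 2, 6, 4]
`a.append(257)` → a = [4, 2, 2, 6, 4, 257]
`print(a)` → prints [4, 2, 2, 6, 4, 257]
`print(b)` → prints [4, 2, 2, 6, 4]

Answer:
[4, 2, 2, 6, 4, 257]
[4, 2, 2, 6, 4]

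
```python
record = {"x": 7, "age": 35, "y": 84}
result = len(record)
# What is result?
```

Trace:
`record = {"x": 7, "age": 35, "y": 84}` → record = {'x': 7, 'age': 35, 'y': 84}
`result = len(record)` → result = 3
So result = 3

Answer: 3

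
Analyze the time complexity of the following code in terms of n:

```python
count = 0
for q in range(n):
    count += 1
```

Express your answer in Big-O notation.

Each loop level contributes: n. Multiplying the contributions gives O(n).

Answer: O(n)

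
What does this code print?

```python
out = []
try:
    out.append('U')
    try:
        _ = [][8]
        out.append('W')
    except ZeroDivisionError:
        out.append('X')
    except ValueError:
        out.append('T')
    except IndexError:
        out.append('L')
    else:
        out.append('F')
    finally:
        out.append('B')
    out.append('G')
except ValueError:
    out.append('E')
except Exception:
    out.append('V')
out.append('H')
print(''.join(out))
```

Execution trace: 'U' (try body) → 'L' (inner except IndexError) → 'B' (inner finally) → 'G' (try body, no exception) → 'H' (after the try/except). Output: ULBGH

Answer: ULBGH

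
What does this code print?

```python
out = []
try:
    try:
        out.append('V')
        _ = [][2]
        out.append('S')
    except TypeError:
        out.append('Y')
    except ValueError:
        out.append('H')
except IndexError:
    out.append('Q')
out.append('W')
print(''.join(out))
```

Execution trace: 'V' (try body) → 'Q' (outer except IndexError) → 'W' (after the try/except). Output: VQW

Answer: VQW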